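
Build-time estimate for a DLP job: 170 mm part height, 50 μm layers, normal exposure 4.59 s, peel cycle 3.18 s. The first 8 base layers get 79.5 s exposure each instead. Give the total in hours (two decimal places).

Layers = ⌈170/0.05⌉ = 3400.
Bottom layers = 8 × (79.5 + 3.18), so 661.44 s.
Regular layers = 3392 × (4.59 + 3.18) = 26355.84 s.
Total = 661.44 + 26355.84 = 27017.28 s = 7.50 hours.

7.50 hours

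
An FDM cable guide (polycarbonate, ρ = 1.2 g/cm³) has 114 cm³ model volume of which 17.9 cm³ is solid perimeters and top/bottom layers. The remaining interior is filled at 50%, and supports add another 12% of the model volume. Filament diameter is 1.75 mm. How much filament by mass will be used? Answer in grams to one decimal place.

Infill region = 114 − 17.9, so 96.1 cm³.
Infill deposited: 0.50 × 96.1 → 48.05 cm³.
Support = 0.12 × 114, so 13.68 cm³.
Total printed volume = 17.9 + 48.05 + 13.68 = 79.63 cm³.
Mass: 79.63 × 1.2 → 95.556 g.

95.6 g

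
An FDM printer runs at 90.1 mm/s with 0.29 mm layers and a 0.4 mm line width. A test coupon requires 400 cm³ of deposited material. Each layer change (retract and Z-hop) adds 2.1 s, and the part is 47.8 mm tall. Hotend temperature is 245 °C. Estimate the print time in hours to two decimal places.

Extrusion cross-section: 0.29 × 0.4 → 0.116 mm².
Toolpath length = 400 cm³ / 0.116 mm² = 400000 / 0.116 = 3448275.9 mm.
Print-move time = 3448275.9 / 90.1, so 38271.7 s.
Layers = ⌈47.8/0.29⌉ = 165.
Layer-change overhead = 165 × 2.1, so 346.5 s.
Altogether 38271.7 + 346.5 = 38618.2 s, i.e. 10.73 hours.

10.73 hours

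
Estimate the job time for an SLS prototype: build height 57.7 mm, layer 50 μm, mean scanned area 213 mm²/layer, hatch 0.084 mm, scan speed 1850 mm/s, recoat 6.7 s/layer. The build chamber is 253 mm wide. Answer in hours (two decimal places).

2.59 hours

Number of layers: 57.7 / 0.05 → 1154 (rounded up).
Scan path per layer: 213 / 0.084 → 2535.7 mm.
Per-layer scan time = 2535.7 / 1850, so 1.3706 s.
Per-layer time: 1.3706 + 6.7 → 8.0706 s.
Total: 1154 × 8.0706 s = 9313.4724 s → 2.59 hours.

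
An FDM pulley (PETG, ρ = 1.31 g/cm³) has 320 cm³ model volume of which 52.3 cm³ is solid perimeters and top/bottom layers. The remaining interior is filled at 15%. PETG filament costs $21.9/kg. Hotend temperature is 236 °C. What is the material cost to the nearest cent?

$2.65

Volume inside the shell: 320 − 52.3 → 267.7 cm³.
Infill volume = 0.15 × 267.7 = 40.155 cm³.
Deposited volume = 52.3 + 40.155 = 92.455 cm³.
Mass: 92.455 × 1.31 → 121.11605 g.
At $21.9/kg: 121.11605/1000 × 21.9 = $2.65.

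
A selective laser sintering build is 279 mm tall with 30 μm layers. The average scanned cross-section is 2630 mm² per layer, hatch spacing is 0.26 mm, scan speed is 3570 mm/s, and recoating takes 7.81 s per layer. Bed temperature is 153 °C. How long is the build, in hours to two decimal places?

Layer count = ceil(279 / 0.03) = 9300.
Per-layer scan distance: 2630 / 0.26 → 10115.4 mm.
Scan time per layer = 10115.4 / 3570 = 2.8334 s.
Layer cycle = 2.8334 + 7.81 = 10.6434 s.
Build time = 9300 × 10.6434 = 98983.62 s = 27.50 hours.

27.50 hours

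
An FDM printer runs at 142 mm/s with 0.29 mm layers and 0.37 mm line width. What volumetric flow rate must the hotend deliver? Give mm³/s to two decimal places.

15.24

Extrusion cross-section = 0.29 × 0.37, so 0.1073 mm².
Q = v·A = 142 × 0.1073 = 15.24 mm³/s.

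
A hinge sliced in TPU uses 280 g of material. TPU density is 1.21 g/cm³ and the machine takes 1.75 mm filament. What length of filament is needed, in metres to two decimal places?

Extruded volume: 280/1.21 = 231.405 cm³ (231405 mm³).
A = π r² = π × 0.875² = 2.4053 mm².
Length = 231405 / 2.4053 = 96206.29 mm = 96.21 m.

96.21 m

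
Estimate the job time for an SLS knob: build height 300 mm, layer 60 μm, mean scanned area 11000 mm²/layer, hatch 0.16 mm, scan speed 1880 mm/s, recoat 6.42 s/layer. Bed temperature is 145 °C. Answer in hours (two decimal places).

59.71 hours

Layers = ⌈300/0.06⌉ = 5000.
Per-layer scan distance: 11000 / 0.16 → 68750 mm.
Per-layer scan time = 68750 / 1880 = 36.5691 s.
Layer cycle = 36.5691 + 6.42 = 42.9891 s.
5000 layers × 42.9891 s/layer = 214945.5 s, i.e. 59.71 hours.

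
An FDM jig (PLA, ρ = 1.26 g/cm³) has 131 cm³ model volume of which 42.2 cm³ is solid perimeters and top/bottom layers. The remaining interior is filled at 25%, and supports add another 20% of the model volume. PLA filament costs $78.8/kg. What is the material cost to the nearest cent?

$9.00

Infill region: 131 − 42.2 → 88.8 cm³.
Infill volume = 0.25 × 88.8 = 22.2 cm³.
Support = 0.20 × 131 = 26.2 cm³.
Total extruded: 42.2 + 22.2 + 26.2 → 90.6 cm³.
Mass = 90.6 × 1.26, so 114.156 g.
At $78.8/kg: 114.156/1000 × 78.8 = $9.00.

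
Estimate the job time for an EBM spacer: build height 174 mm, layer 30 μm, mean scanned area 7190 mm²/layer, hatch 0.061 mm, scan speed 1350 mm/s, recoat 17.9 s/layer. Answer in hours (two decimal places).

169.51 hours

Layers = ⌈174/0.03⌉ = 5800.
Per-layer scan distance = 7190 / 0.061, so 117868.9 mm.
Scan time per layer: 117868.9 / 1350 → 87.3103 s.
Per-layer time = 87.3103 + 17.9, so 105.2103 s.
5800 layers × 105.2103 s/layer = 610219.74 s, i.e. 169.51 hours.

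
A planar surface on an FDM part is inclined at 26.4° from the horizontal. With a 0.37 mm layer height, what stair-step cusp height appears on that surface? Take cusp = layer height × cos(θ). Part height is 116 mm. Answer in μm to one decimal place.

cos(26.4°) = 0.8957, so cusp = 0.37 × 0.8957 = 0.331409 mm → 331.4 μm.

331.4 μm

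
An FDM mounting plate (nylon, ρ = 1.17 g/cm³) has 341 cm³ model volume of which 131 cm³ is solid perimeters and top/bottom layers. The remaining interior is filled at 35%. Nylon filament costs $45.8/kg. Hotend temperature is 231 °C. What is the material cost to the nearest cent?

$10.96

Volume inside the shell = 341 − 131, so 210 cm³.
Infill deposited = 0.35 × 210, so 73.5 cm³.
Deposited volume: 131 + 73.5 → 204.5 cm³.
Mass = 204.5 × 1.17, so 239.265 g.
At $45.8/kg: 239.265/1000 × 45.8 = $10.96.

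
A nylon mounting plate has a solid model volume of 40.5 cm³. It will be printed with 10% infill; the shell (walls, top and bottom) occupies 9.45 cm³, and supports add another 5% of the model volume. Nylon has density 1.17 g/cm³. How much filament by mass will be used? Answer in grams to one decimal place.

Volume inside the shell = 40.5 − 9.45, so 31.05 cm³.
Deposited infill = 0.10 × 31.05 = 3.105 cm³.
Support: 0.05 × 40.5 → 2.025 cm³.
Total extruded = 9.45 + 3.105 + 2.025, so 14.58 cm³.
Mass: 14.58 × 1.17 → 17.0586 g.

17.1 g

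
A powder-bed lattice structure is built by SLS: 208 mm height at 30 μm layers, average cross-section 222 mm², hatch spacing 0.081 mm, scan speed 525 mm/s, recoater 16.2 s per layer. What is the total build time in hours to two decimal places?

Layer count = ceil(208 / 0.03) = 6934.
Per-layer scan distance = 222 / 0.081, so 2740.7 mm.
Per-layer scan time = 2740.7 / 525, so 5.2204 s.
Layer cycle: 5.2204 + 16.2 → 21.4204 s.
Total: 6934 × 21.4204 s = 148529.0536 s → 41.26 hours.

41.26 hours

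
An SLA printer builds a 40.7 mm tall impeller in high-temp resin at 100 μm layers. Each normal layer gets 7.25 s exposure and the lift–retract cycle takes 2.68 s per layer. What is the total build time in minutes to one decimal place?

67.4 minutes

Layer count = ceil(40.7 / 0.1) = 407.
Each layer takes = 7.25 + 2.68 = 9.93 s.
Build time: 407 × 9.93 s = 4041.51 s, i.e. 67.4 minutes.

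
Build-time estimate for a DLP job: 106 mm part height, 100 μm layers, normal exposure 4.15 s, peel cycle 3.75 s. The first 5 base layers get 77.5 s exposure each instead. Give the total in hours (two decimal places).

Layers = ⌈106/0.1⌉ = 1060.
Base layers = 5 × (77.5 + 3.75) = 406.25 s.
Normal layers = 1055 × (4.15 + 3.75) = 8334.5 s.
Total = 406.25 + 8334.5 = 8740.75 s = 2.43 hours.

2.43 hours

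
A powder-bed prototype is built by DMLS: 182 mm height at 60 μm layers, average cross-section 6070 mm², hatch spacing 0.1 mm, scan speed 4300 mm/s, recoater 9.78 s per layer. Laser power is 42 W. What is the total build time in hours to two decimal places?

20.14 hours

Number of layers: 182 / 0.06 → 3034 (rounded up).
Hatch length per layer = 6070 / 0.1 = 60700 mm.
Laser time per layer = 60700 / 4300, so 14.1163 s.
Per-layer time = 14.1163 + 9.78, so 23.8963 s.
Build time = 3034 × 23.8963 = 72501.3742 s = 20.14 hours.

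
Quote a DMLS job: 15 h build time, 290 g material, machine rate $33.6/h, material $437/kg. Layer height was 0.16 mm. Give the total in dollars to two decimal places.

$630.73

Machine-time cost = 33.6 × 15 = $504.00.
Material charge = 437 × 290/1000, so $126.73.
Total = 504.00 + 126.73 = $630.73.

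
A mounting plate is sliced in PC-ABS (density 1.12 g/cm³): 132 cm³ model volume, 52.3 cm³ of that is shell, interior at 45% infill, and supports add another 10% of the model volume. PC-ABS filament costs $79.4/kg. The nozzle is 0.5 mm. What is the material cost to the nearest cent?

$9.01

Interior volume: 132 − 52.3 → 79.7 cm³.
Infill deposited: 0.45 × 79.7 → 35.865 cm³.
Support: 0.10 × 132 → 13.2 cm³.
Deposited volume = 52.3 + 35.865 + 13.2 = 101.365 cm³.
Mass = 101.365 × 1.12 = 113.5288 g.
Cost = 113.5288 g / 1000 × $79.4/kg = $9.01.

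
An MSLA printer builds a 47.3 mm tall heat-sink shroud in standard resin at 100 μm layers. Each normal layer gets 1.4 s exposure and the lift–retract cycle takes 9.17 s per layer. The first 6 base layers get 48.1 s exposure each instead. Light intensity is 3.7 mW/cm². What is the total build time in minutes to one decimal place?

88.0 minutes

Number of layers: 47.3 / 0.1 → 473 (rounded up).
Bottom layers = 6 × (48.1 + 9.17) = 343.62 s.
Regular layers: 467 × (1.4 + 9.17) → 4936.19 s.
Total = 343.62 + 4936.19 = 5279.81 s = 88.0 minutes.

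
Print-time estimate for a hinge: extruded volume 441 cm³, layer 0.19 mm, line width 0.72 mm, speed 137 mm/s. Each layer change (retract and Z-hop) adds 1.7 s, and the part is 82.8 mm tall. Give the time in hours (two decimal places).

Bead cross-section = 0.19 × 0.72 = 0.1368 mm².
Path length: 441000 mm³ / 0.1368 mm² → 3223684.2 mm.
Time extruding = 3223684.2 / 137, so 23530.5 s.
Layer count = ceil(82.8 / 0.19) = 436.
Layer-change overhead = 436 × 1.7, so 741.2 s.
Total = 23530.5 + 741.2 = 24271.7 s = 6.74 hours.

6.74 hours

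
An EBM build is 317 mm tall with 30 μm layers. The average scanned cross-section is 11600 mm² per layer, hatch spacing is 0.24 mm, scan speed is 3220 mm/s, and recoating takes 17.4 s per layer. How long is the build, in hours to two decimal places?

95.13 hours

Number of layers: 317 / 0.03 → 10567 (rounded up).
Scan path per layer = 11600 / 0.24 = 48333.3 mm.
Scan time per layer: 48333.3 / 3220 → 15.0103 s.
Per-layer time = 15.0103 + 17.4 = 32.4103 s.
10567 layers × 32.4103 s/layer = 342479.6401 s, i.e. 95.13 hours.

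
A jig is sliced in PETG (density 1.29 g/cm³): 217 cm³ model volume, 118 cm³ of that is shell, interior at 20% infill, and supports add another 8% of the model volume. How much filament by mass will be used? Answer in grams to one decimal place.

200.2 g

Volume inside the shell = 217 − 118, so 99 cm³.
Infill volume = 0.20 × 99 = 19.8 cm³.
Support = 0.08 × 217, so 17.36 cm³.
Total extruded = 118 + 19.8 + 17.36 = 155.16 cm³.
Mass = 155.16 × 1.29, so 200.1564 g.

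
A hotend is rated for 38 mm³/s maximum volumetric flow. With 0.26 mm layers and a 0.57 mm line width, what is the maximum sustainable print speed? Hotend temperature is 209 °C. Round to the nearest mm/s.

Bead cross-section = 0.26 × 0.57 = 0.1482 mm².
v_max = Q/A = 38/0.1482 = 256.41 mm/s → 256 mm/s.

256 mm/s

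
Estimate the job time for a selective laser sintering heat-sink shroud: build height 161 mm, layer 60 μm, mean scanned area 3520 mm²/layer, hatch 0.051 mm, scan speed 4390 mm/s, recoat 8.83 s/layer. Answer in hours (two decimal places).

18.30 hours

Number of layers: 161 / 0.06 → 2684 (rounded up).
Scan path per layer = 3520 / 0.051 = 69019.6 mm.
Per-layer scan time: 69019.6 / 4390 → 15.722 s.
Per-layer time: 15.722 + 8.83 → 24.552 s.
Total: 2684 × 24.552 s = 65897.568 s → 18.30 hours.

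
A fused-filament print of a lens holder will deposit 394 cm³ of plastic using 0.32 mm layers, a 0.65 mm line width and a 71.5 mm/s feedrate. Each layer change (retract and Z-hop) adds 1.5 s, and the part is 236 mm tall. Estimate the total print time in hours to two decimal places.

Extrusion cross-section = 0.32 × 0.65 = 0.208 mm².
Path length: 394000 mm³ / 0.208 mm² → 1894230.8 mm.
Print-move time: 1894230.8 / 71.5 → 26492.7 s.
Layer count = ceil(236 / 0.32) = 738.
Z-hop total = 738 × 1.5, so 1107 s.
Altogether 26492.7 + 1107 = 27599.7 s, i.e. 7.67 hours.

7.67 hours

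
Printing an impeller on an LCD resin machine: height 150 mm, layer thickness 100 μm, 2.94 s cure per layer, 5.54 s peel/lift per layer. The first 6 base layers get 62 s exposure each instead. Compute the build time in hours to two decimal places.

3.63 hours

Layer count = ceil(150 / 0.1) = 1500.
Burn-in layers = 6 × (62 + 5.54) = 405.24 s.
Normal layers: 1494 × (2.94 + 5.54) → 12669.12 s.
Total = 405.24 + 12669.12 = 13074.36 s = 3.63 hours.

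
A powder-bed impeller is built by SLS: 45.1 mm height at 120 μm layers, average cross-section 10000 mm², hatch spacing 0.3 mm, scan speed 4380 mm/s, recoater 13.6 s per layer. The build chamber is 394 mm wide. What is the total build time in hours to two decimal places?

Number of layers: 45.1 / 0.12 → 376 (rounded up).
Per-layer scan distance: 10000 / 0.3 → 33333.3 mm.
Scan time per layer = 33333.3 / 4380, so 7.6103 s.
Layer cycle = 7.6103 + 13.6, so 21.2103 s.
Build time = 376 × 21.2103 = 7975.0728 s = 2.22 hours.

2.22 hours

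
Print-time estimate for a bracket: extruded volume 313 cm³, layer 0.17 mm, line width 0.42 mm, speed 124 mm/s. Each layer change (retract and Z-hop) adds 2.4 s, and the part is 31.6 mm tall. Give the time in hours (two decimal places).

9.94 hours

Extrusion cross-section = 0.17 × 0.42 = 0.0714 mm².
Path length: 313000 mm³ / 0.0714 mm² → 4383753.5 mm.
Print-move time: 4383753.5 / 124 → 35352.9 s.
Layer count = ceil(31.6 / 0.17) = 186.
Non-print overhead: 186 × 2.4 → 446.4 s.
Altogether 35352.9 + 446.4 = 35799.3 s, i.e. 9.94 hours.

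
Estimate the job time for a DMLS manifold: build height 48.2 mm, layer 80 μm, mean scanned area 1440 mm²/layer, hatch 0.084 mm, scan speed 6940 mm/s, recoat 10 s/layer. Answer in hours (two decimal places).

Number of layers: 48.2 / 0.08 → 603 (rounded up).
Per-layer scan distance = 1440 / 0.084, so 17142.9 mm.
Per-layer scan time: 17142.9 / 6940 → 2.4702 s.
Per-layer time = 2.4702 + 10 = 12.4702 s.
603 layers × 12.4702 s/layer = 7519.5306 s, i.e. 2.09 hours.

2.09 hours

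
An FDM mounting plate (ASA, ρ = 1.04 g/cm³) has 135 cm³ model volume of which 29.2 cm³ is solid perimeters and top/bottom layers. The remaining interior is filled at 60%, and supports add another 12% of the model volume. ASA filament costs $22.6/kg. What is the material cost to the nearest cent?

$2.56

Volume inside the shell = 135 − 29.2 = 105.8 cm³.
Infill volume = 0.60 × 105.8, so 63.48 cm³.
Support = 0.12 × 135, so 16.2 cm³.
Total extruded: 29.2 + 63.48 + 16.2 → 108.88 cm³.
Mass = 108.88 × 1.04 = 113.2352 g.
At $22.6/kg: 113.2352/1000 × 22.6 = $2.56.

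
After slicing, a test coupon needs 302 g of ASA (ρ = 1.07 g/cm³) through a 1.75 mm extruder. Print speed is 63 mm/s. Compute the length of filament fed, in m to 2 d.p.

117.34 m

Volume = 302 g / 1.07 g·cm⁻³ = 282.243 cm³ = 282243 mm³.
Cross-section of 1.75 mm filament: π·(1.75/2)² = 2.4053 mm².
L = V/A = 282243/2.4053 = 117342.12 mm → 117.34 m.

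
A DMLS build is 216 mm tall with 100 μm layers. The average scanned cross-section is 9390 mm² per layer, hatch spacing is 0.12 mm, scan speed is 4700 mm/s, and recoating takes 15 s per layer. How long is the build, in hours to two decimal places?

18.99 hours

Layer count = ceil(216 / 0.1) = 2160.
Per-layer scan distance = 9390 / 0.12, so 78250 mm.
Laser time per layer: 78250 / 4700 → 16.6489 s.
Per-layer time = 16.6489 + 15 = 31.6489 s.
Build time = 2160 × 31.6489 = 68361.624 s = 18.99 hours.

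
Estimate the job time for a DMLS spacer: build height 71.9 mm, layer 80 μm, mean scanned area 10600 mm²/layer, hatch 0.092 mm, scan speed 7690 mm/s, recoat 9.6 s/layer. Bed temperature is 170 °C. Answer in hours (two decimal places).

Layers = ⌈71.9/0.08⌉ = 899.
Scan path per layer = 10600 / 0.092 = 115217.4 mm.
Scan time per layer: 115217.4 / 7690 → 14.9828 s.
Per-layer time: 14.9828 + 9.6 → 24.5828 s.
Total: 899 × 24.5828 s = 22099.9372 s → 6.14 hours.

6.14 hours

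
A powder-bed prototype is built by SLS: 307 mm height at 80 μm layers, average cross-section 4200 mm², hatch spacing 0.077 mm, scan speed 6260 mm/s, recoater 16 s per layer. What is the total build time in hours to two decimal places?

Number of layers: 307 / 0.08 → 3838 (rounded up).
Per-layer scan distance = 4200 / 0.077 = 54545.5 mm.
Per-layer scan time = 54545.5 / 6260 = 8.7133 s.
Time per layer: 8.7133 + 16 → 24.7133 s.
Total: 3838 × 24.7133 s = 94849.6454 s → 26.35 hours.

26.35 hours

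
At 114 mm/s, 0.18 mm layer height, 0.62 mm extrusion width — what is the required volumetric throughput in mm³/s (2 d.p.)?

Extrusion cross-section: 0.18 × 0.62 → 0.1116 mm².
Q = v·A = 114 × 0.1116 = 12.72 mm³/s.

12.72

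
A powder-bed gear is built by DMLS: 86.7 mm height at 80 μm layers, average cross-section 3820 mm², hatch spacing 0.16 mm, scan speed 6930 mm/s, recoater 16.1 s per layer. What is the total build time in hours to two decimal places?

5.89 hours

Layer count = ceil(86.7 / 0.08) = 1084.
Per-layer scan distance: 3820 / 0.16 → 23875 mm.
Scan time per layer: 23875 / 6930 → 3.4452 s.
Per-layer time: 3.4452 + 16.1 → 19.5452 s.
Build time = 1084 × 19.5452 = 21186.9968 s = 5.89 hours.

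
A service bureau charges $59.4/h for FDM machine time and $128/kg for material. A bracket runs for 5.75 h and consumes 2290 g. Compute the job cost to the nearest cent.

Time charge = 59.4 × 5.75 = $341.55.
Feedstock cost = 128 × 2290/1000, so $293.12.
Total = 341.55 + 293.12 = $634.67.

$634.67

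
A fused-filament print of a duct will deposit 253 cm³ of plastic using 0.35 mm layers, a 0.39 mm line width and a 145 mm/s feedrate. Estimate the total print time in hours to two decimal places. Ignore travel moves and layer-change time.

Extrusion cross-section = 0.35 × 0.39 = 0.1365 mm².
Total extruded path = 253000/0.1365 = 1853479.9 mm.
Extrusion time = 1853479.9 / 145 = 12782.6 s.
Converting: 12782.6 s = 3.55 hours.

3.55 hours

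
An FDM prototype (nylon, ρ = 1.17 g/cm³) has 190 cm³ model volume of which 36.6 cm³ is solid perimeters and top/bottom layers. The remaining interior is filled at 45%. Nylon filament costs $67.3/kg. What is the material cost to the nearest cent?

$8.32

Infill region: 190 − 36.6 → 153.4 cm³.
Infill deposited = 0.45 × 153.4, so 69.03 cm³.
Total printed volume = 36.6 + 69.03, so 105.63 cm³.
Mass = 105.63 × 1.17 = 123.5871 g.
At $67.3/kg: 123.5871/1000 × 67.3 = $8.32.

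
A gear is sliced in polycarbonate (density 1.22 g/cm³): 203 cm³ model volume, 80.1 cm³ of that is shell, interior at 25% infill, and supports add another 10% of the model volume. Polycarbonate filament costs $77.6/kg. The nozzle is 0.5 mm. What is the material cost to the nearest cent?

$12.41

Interior volume: 203 − 80.1 → 122.9 cm³.
Infill volume = 0.25 × 122.9 = 30.725 cm³.
Support: 0.10 × 203 → 20.3 cm³.
Total printed volume = 80.1 + 30.725 + 20.3 = 131.125 cm³.
Mass: 131.125 × 1.22 → 159.9725 g.
At $77.6/kg: 159.9725/1000 × 77.6 = $12.41.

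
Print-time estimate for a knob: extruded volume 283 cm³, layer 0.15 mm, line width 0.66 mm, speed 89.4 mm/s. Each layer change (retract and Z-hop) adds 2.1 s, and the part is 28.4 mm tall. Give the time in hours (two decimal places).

8.99 hours

Extrusion cross-section = 0.15 × 0.66, so 0.099 mm².
Toolpath length = 283 cm³ / 0.099 mm² = 283000 / 0.099 = 2858585.9 mm.
Print-move time = 2858585.9 / 89.4 = 31975.2 s.
Number of layers: 28.4 / 0.15 → 190 (rounded up).
Z-hop total = 190 × 2.1, so 399 s.
Total = 31975.2 + 399 = 32374.2 s = 8.99 hours.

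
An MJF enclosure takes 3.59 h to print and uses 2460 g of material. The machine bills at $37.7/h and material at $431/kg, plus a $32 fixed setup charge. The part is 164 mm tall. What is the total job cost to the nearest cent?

$1227.60

Machine cost: 37.7 × 3.59 → $135.343.
Feedstock cost = 431 × 2460/1000 = $1060.26.
Total = 135.343 + 1060.26 + 32 = 1227.603 ≈ $1227.60.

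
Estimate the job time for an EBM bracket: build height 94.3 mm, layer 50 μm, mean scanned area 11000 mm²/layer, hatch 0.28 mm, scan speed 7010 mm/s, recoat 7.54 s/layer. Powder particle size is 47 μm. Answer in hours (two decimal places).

6.89 hours

Layers = ⌈94.3/0.05⌉ = 1886.
Per-layer scan distance: 11000 / 0.28 → 39285.7 mm.
Beam time per layer = 39285.7 / 7010 = 5.6042 s.
Layer cycle = 5.6042 + 7.54 = 13.1442 s.
Total: 1886 × 13.1442 s = 24789.9612 s → 6.89 hours.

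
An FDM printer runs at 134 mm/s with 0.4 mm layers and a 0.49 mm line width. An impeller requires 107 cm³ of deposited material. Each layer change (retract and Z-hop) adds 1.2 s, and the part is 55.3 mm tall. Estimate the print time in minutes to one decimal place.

Line area = 0.4 × 0.49, so 0.196 mm².
Toolpath length = 107 cm³ / 0.196 mm² = 107000 / 0.196 = 545918.4 mm.
Print-move time = 545918.4 / 134 = 4074 s.
Number of layers: 55.3 / 0.4 → 139 (rounded up).
Non-print overhead = 139 × 1.2, so 166.8 s.
Total = 4074 + 166.8 = 4240.8 s = 70.7 minutes.

70.7 minutes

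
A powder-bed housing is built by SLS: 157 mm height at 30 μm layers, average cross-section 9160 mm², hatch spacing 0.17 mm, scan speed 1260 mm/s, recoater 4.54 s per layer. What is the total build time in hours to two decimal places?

68.77 hours

Layer count = ceil(157 / 0.03) = 5234.
Hatch length per layer: 9160 / 0.17 → 53882.4 mm.
Scan time per layer = 53882.4 / 1260 = 42.7638 s.
Per-layer time = 42.7638 + 4.54 = 47.3038 s.
Total: 5234 × 47.3038 s = 247588.0892 s → 68.77 hours.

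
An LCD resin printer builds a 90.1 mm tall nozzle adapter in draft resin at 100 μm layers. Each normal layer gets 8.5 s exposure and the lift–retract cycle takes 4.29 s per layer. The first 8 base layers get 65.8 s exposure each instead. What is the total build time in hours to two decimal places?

Layers = ⌈90.1/0.1⌉ = 901.
Bottom layers: 8 × (65.8 + 4.29) → 560.72 s.
Regular layers = 893 × (8.5 + 4.29) = 11421.47 s.
Sum: 560.72 + 11421.47 = 11982.19 s → 3.33 hours.

3.33 hours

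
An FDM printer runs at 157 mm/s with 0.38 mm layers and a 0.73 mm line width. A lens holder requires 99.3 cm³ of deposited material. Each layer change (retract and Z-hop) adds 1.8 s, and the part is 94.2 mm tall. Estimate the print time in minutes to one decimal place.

Bead cross-section: 0.38 × 0.73 → 0.2774 mm².
Total extruded path = 99300/0.2774 = 357966.8 mm.
Extrusion time: 357966.8 / 157 → 2280 s.
Layer count = ceil(94.2 / 0.38) = 248.
Layer-change overhead = 248 × 1.8 = 446.4 s.
Total = 2280 + 446.4 = 2726.4 s = 45.4 minutes.

45.4 minutes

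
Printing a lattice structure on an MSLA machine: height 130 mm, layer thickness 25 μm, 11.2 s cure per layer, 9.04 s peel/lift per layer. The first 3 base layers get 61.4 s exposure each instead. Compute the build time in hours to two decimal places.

Number of layers: 130 / 0.025 → 5200 (rounded up).
Base layers: 3 × (61.4 + 9.04) → 211.32 s.
Normal layers = 5197 × (11.2 + 9.04), so 105187.28 s.
Total = 211.32 + 105187.28 = 105398.6 s = 29.28 hours.

29.28 hours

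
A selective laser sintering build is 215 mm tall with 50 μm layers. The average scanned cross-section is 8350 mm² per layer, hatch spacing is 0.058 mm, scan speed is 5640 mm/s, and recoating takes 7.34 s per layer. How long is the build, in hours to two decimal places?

39.26 hours

Number of layers: 215 / 0.05 → 4300 (rounded up).
Per-layer scan distance: 8350 / 0.058 → 143965.5 mm.
Scan time per layer = 143965.5 / 5640, so 25.5258 s.
Time per layer = 25.5258 + 7.34, so 32.8658 s.
Build time = 4300 × 32.8658 = 141322.94 s = 39.26 hours.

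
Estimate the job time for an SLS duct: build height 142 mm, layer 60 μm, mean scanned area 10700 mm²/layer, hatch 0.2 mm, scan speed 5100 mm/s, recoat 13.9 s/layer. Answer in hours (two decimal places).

16.04 hours

Layer count = ceil(142 / 0.06) = 2367.
Per-layer scan distance = 10700 / 0.2 = 53500 mm.
Per-layer scan time = 53500 / 5100 = 10.4902 s.
Time per layer = 10.4902 + 13.9 = 24.3902 s.
2367 layers × 24.3902 s/layer = 57731.6034 s, i.e. 16.04 hours.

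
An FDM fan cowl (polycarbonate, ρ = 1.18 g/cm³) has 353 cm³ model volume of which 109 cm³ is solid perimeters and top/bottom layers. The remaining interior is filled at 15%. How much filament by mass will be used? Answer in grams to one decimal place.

Volume inside the shell: 353 − 109 → 244 cm³.
Infill deposited = 0.15 × 244, so 36.6 cm³.
Deposited volume = 109 + 36.6 = 145.6 cm³.
Mass: 145.6 × 1.18 → 171.808 g.

171.8 g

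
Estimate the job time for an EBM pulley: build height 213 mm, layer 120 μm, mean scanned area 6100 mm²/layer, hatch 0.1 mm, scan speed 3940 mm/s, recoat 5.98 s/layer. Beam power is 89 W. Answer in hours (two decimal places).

10.58 hours

Number of layers: 213 / 0.12 → 1775 (rounded up).
Per-layer scan distance = 6100 / 0.1 = 61000 mm.
Beam time per layer = 61000 / 3940, so 15.4822 s.
Time per layer = 15.4822 + 5.98 = 21.4622 s.
Total: 1775 × 21.4622 s = 38095.405 s → 10.58 hours.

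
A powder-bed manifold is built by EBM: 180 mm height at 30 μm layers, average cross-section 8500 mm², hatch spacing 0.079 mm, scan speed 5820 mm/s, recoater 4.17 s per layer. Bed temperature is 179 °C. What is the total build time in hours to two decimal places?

37.76 hours

Layers = ⌈180/0.03⌉ = 6000.
Per-layer scan distance = 8500 / 0.079 = 107594.9 mm.
Beam time per layer = 107594.9 / 5820 = 18.4871 s.
Layer cycle = 18.4871 + 4.17 = 22.6571 s.
Total: 6000 × 22.6571 s = 135942.6 s → 37.76 hours.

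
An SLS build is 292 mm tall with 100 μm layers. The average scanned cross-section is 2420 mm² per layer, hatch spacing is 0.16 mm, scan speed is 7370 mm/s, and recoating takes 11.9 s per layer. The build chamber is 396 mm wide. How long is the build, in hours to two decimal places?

11.32 hours

Layer count = ceil(292 / 0.1) = 2920.
Scan path per layer: 2420 / 0.16 → 15125 mm.
Scan time per layer: 15125 / 7370 → 2.0522 s.
Layer cycle = 2.0522 + 11.9, so 13.9522 s.
2920 layers × 13.9522 s/layer = 40740.424 s, i.e. 11.32 hours.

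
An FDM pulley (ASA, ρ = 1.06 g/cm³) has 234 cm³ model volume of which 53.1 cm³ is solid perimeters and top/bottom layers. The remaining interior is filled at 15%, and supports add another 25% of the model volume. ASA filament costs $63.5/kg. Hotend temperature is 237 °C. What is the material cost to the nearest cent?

Volume inside the shell = 234 − 53.1, so 180.9 cm³.
Infill deposited = 0.15 × 180.9, so 27.135 cm³.
Support: 0.25 × 234 → 58.5 cm³.
Deposited volume = 53.1 + 27.135 + 58.5 = 138.735 cm³.
Mass: 138.735 × 1.06 → 147.0591 g.
At $63.5/kg: 147.0591/1000 × 63.5 = $9.34.

$9.34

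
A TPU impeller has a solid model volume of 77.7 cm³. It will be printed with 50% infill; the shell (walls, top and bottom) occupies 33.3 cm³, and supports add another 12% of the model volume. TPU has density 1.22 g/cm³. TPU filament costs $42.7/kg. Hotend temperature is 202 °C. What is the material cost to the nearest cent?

Volume inside the shell: 77.7 − 33.3 → 44.4 cm³.
Infill deposited = 0.50 × 44.4, so 22.2 cm³.
Support: 0.12 × 77.7 → 9.324 cm³.
Total printed volume = 33.3 + 22.2 + 9.324, so 64.824 cm³.
Mass = 64.824 × 1.22 = 79.08528 g.
At $42.7/kg: 79.08528/1000 × 42.7 = $3.38.

$3.38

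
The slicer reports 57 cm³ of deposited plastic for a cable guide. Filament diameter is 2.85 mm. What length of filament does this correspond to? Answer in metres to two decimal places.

8.94 m

Filament cross-section = π × (2.85/2)² = 6.3794 mm².
L = 57000 mm³ / 6.3794 mm² = 8935.01 mm, i.e. 8.94 m.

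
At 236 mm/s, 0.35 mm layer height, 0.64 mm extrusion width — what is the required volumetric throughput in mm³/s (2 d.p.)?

52.86

Bead cross-section = 0.35 × 0.64 = 0.224 mm².
Q = v·A = 236 × 0.224 = 52.86 mm³/s.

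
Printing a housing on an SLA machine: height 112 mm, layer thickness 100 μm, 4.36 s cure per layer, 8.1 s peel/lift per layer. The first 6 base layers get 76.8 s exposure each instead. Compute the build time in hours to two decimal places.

Number of layers: 112 / 0.1 → 1120 (rounded up).
Burn-in layers = 6 × (76.8 + 8.1) = 509.4 s.
Regular layers = 1114 × (4.36 + 8.1), so 13880.44 s.
Total = 509.4 + 13880.44 = 14389.84 s = 4.00 hours.

4.00 hours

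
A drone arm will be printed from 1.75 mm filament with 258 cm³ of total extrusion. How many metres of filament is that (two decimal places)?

Filament cross-section = π × (1.75/2)² = 2.4053 mm².
L = 258000 mm³ / 2.4053 mm² = 107263.13 mm, i.e. 107.26 m.

107.26 m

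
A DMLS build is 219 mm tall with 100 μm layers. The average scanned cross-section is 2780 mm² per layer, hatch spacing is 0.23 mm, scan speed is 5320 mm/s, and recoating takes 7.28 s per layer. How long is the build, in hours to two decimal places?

5.81 hours

Number of layers: 219 / 0.1 → 2190 (rounded up).
Scan path per layer = 2780 / 0.23, so 12087 mm.
Scan time per layer = 12087 / 5320 = 2.272 s.
Per-layer time: 2.272 + 7.28 → 9.552 s.
Build time = 2190 × 9.552 = 20918.88 s = 5.81 hours.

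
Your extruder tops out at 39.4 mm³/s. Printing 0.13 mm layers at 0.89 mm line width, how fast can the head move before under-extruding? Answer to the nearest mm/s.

Bead cross-section = 0.13 × 0.89, so 0.1157 mm².
v_max = Q/A = 39.4/0.1157 = 340.54 mm/s → 341 mm/s.

341 mm/s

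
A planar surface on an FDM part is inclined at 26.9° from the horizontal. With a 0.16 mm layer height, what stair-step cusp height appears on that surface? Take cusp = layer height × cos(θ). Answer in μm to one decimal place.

Cusp = layer height × cos(26.9°) = 0.16 × 0.8918 = 0.142688 mm = 142.7 μm.

142.7 μm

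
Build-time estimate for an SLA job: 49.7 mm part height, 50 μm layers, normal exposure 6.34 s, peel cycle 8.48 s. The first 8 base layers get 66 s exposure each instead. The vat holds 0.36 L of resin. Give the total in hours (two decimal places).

4.22 hours

Layers = ⌈49.7/0.05⌉ = 994.
Burn-in layers = 8 × (66 + 8.48) = 595.84 s.
Regular layers = 986 × (6.34 + 8.48) = 14612.52 s.
Total = 595.84 + 14612.52 = 15208.36 s = 4.22 hours.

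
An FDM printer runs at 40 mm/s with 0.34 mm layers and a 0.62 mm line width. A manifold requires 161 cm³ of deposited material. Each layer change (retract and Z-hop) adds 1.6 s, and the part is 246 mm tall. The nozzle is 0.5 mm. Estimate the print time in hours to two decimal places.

Extrusion cross-section: 0.34 × 0.62 → 0.2108 mm².
Path length: 161000 mm³ / 0.2108 mm² → 763757.1 mm.
Print-move time = 763757.1 / 40 = 19093.9 s.
Layer count = ceil(246 / 0.34) = 724.
Layer-change overhead = 724 × 1.6 = 1158.4 s.
Total = 19093.9 + 1158.4 = 20252.3 s = 5.63 hours.

5.63 hours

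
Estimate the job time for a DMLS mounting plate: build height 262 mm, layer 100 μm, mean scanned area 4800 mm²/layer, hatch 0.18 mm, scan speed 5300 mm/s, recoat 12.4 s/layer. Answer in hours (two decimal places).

Layer count = ceil(262 / 0.1) = 2620.
Scan path per layer = 4800 / 0.18 = 26666.7 mm.
Scan time per layer = 26666.7 / 5300 = 5.0315 s.
Time per layer = 5.0315 + 12.4 = 17.4315 s.
Build time = 2620 × 17.4315 = 45670.53 s = 12.69 hours.

12.69 hours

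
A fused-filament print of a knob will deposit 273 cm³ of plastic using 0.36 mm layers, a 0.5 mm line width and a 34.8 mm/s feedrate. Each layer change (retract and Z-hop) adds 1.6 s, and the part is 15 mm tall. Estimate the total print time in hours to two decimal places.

Extrusion cross-section: 0.36 × 0.5 → 0.18 mm².
Path length: 273000 mm³ / 0.18 mm² → 1516666.7 mm.
Print-move time = 1516666.7 / 34.8 = 43582.4 s.
Number of layers: 15 / 0.36 → 42 (rounded up).
Layer-change overhead: 42 × 1.6 → 67.2 s.
Altogether 43582.4 + 67.2 = 43649.6 s, i.e. 12.12 hours.

12.12 hours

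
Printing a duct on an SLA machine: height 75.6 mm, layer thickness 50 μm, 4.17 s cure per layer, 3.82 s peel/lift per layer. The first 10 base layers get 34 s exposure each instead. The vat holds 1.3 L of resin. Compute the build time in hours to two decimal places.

Layers = ⌈75.6/0.05⌉ = 1512.
Burn-in layers = 10 × (34 + 3.82) = 378.2 s.
Regular layers = 1502 × (4.17 + 3.82), so 12000.98 s.
Total = 378.2 + 12000.98 = 12379.18 s = 3.44 hours.

3.44 hours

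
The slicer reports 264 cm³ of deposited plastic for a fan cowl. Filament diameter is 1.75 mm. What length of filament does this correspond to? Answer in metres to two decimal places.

109.76 m

Filament cross-section = π × (1.75/2)² = 2.4053 mm².
L = 264000 mm³ / 2.4053 mm² = 109757.62 mm, i.e. 109.76 m.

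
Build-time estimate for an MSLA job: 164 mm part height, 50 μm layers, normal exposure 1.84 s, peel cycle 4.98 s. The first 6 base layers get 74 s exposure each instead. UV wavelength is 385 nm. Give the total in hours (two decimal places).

6.33 hours

Number of layers: 164 / 0.05 → 3280 (rounded up).
Base layers = 6 × (74 + 4.98), so 473.88 s.
Regular layers = 3274 × (1.84 + 4.98) = 22328.68 s.
Total = 473.88 + 22328.68 = 22802.56 s = 6.33 hours.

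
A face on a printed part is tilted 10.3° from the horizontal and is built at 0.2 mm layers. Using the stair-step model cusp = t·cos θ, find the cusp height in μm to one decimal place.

196.8 μm

cos(10.3°) = 0.9839, so cusp = 0.2 × 0.9839 = 0.19678 mm → 196.8 μm.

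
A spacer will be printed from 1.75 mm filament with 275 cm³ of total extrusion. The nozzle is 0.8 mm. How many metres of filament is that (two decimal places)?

114.33 m

Cross-section of 1.75 mm filament: π·(1.75/2)² = 2.4053 mm².
Length = 275 cm³ / 2.4053 mm² = 275000 / 2.4053 = 114330.85 mm = 114.33 m.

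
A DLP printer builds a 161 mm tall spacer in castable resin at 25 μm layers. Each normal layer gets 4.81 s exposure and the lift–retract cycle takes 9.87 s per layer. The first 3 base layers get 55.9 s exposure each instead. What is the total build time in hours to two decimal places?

26.30 hours

Layer count = ceil(161 / 0.025) = 6440.
Base layers: 3 × (55.9 + 9.87) → 197.31 s.
Regular layers = 6437 × (4.81 + 9.87), so 94495.16 s.
Total = 197.31 + 94495.16 = 94692.47 s = 26.30 hours.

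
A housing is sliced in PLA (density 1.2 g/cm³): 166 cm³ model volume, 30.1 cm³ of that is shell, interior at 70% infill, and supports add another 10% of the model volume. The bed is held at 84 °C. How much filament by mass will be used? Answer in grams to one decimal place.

170.2 g

Volume inside the shell = 166 − 30.1, so 135.9 cm³.
Deposited infill: 0.70 × 135.9 → 95.13 cm³.
Support: 0.10 × 166 → 16.6 cm³.
Total extruded = 30.1 + 95.13 + 16.6, so 141.83 cm³.
Mass: 141.83 × 1.2 → 170.196 g.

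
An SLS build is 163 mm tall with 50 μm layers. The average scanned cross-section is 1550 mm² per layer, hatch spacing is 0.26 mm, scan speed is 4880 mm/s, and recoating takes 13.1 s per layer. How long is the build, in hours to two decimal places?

Layer count = ceil(163 / 0.05) = 3260.
Per-layer scan distance: 1550 / 0.26 → 5961.5 mm.
Scan time per layer: 5961.5 / 4880 → 1.2216 s.
Time per layer: 1.2216 + 13.1 → 14.3216 s.
Build time = 3260 × 14.3216 = 46688.416 s = 12.97 hours.

12.97 hours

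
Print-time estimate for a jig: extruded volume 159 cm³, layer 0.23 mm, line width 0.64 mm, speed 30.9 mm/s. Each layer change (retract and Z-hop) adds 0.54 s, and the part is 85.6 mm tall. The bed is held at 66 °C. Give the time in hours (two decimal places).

9.77 hours

Line area = 0.23 × 0.64 = 0.1472 mm².
Path length: 159000 mm³ / 0.1472 mm² → 1080163 mm.
Time extruding = 1080163 / 30.9, so 34956.7 s.
Layers = ⌈85.6/0.23⌉ = 373.
Z-hop total: 373 × 0.54 → 201.42 s.
Altogether 34956.7 + 201.42 = 35158.12 s, i.e. 9.77 hours.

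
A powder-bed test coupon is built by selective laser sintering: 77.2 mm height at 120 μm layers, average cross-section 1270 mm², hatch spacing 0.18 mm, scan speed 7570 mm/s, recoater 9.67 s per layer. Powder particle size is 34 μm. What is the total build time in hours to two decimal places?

Number of layers: 77.2 / 0.12 → 644 (rounded up).
Hatch length per layer: 1270 / 0.18 → 7055.6 mm.
Laser time per layer = 7055.6 / 7570, so 0.932 s.
Per-layer time = 0.932 + 9.67 = 10.602 s.
644 layers × 10.602 s/layer = 6827.688 s, i.e. 1.90 hours.

1.90 hours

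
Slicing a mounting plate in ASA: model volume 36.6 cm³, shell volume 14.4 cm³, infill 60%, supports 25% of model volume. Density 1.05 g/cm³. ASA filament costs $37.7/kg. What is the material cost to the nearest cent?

Infill region = 36.6 − 14.4, so 22.2 cm³.
Infill deposited = 0.60 × 22.2 = 13.32 cm³.
Support: 0.25 × 36.6 → 9.15 cm³.
Total extruded = 14.4 + 13.32 + 9.15, so 36.87 cm³.
Mass = 36.87 × 1.05 = 38.7135 g.
Cost = 38.7135 g / 1000 × $37.7/kg = $1.46.

$1.46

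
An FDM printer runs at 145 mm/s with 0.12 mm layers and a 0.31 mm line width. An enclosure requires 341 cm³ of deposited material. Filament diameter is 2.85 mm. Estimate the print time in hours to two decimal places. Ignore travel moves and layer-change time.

17.56 hours

Bead cross-section = 0.12 × 0.31, so 0.0372 mm².
Toolpath length = 341 cm³ / 0.0372 mm² = 341000 / 0.0372 = 9166666.7 mm.
Time extruding = 9166666.7 / 145, so 63218.4 s.
Converting: 63218.4 s = 17.56 hours.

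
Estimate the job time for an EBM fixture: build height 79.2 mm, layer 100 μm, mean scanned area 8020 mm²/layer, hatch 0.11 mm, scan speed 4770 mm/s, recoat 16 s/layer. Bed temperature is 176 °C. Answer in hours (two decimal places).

6.88 hours

Layer count = ceil(79.2 / 0.1) = 792.
Per-layer scan distance = 8020 / 0.11 = 72909.1 mm.
Beam time per layer = 72909.1 / 4770, so 15.2849 s.
Per-layer time: 15.2849 + 16 → 31.2849 s.
792 layers × 31.2849 s/layer = 24777.6408 s, i.e. 6.88 hours.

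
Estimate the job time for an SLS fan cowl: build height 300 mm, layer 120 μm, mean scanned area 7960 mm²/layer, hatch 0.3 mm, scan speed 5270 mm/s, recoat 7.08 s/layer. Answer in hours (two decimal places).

Layers = ⌈300/0.12⌉ = 2500.
Per-layer scan distance = 7960 / 0.3 = 26533.3 mm.
Laser time per layer = 26533.3 / 5270, so 5.0348 s.
Layer cycle: 5.0348 + 7.08 → 12.1148 s.
2500 layers × 12.1148 s/layer = 30287 s, i.e. 8.41 hours.

8.41 hours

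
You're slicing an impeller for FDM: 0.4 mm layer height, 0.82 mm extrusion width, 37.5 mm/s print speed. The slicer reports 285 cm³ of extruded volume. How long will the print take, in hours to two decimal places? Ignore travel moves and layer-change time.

Line area = 0.4 × 0.82 = 0.328 mm².
Path length: 285000 mm³ / 0.328 mm² → 868902.4 mm.
Extrusion time = 868902.4 / 37.5, so 23170.7 s.
Converting: 23170.7 s = 6.44 hours.

6.44 hours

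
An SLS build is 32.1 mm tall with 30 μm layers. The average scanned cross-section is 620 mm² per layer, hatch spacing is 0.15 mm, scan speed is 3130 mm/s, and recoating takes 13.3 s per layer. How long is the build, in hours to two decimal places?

Number of layers: 32.1 / 0.03 → 1070 (rounded up).
Scan path per layer: 620 / 0.15 → 4133.3 mm.
Per-layer scan time = 4133.3 / 3130, so 1.3205 s.
Time per layer = 1.3205 + 13.3, so 14.6205 s.
1070 layers × 14.6205 s/layer = 15643.935 s, i.e. 4.35 hours.

4.35 hours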